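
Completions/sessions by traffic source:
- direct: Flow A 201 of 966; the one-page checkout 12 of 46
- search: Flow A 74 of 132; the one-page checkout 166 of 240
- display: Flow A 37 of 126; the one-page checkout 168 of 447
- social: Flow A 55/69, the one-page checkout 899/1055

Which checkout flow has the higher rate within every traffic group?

the one-page checkout

Direct: Flow A 201/966 = 20.8%, the one-page checkout 12/46 = 26.1% → the one-page checkout
Search: Flow A 74/132 = 56.1%, the one-page checkout 166/240 = 69.2% → the one-page checkout
Display: Flow A 37/126 = 29.4%, the one-page checkout 168/447 = 37.6% → the one-page checkout
Social: Flow A 55/69 = 79.7%, the one-page checkout 899/1055 = 85.2% → the one-page checkout
The one-page checkout has the higher rate in all 4 groups.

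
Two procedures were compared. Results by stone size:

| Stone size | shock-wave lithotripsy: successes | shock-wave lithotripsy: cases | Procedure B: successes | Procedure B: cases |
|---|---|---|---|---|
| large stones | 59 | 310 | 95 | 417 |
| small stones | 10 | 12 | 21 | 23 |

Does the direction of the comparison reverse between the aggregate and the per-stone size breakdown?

Large stones: shock-wave lithotripsy 59/310 = 19.0%, Procedure B 95/417 = 22.8% → Procedure B
Small stones: shock-wave lithotripsy 10/12 = 83.3%, Procedure B 21/23 = 91.3% → Procedure B
Overall: shock-wave lithotripsy 69/322 = 21.4%, Procedure B 116/440 = 26.4% → Procedure B
Procedure B wins overall and in every stone group — no reversal.

No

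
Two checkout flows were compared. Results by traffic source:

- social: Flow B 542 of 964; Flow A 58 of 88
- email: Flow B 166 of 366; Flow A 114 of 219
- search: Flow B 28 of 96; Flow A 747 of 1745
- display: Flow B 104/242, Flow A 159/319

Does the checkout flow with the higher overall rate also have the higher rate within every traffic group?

Social: Flow B 542/964 = 56.2%, Flow A 58/88 = 65.9% → Flow A
Email: Flow B 166/366 = 45.4%, Flow A 114/219 = 52.1% → Flow A
Search: Flow B 28/96 = 29.2%, Flow A 747/1745 = 42.8% → Flow A
Display: Flow B 104/242 = 43.0%, Flow A 159/319 = 49.8% → Flow A
Overall: Flow B 840/1668 = 50.4%, Flow A 1078/2371 = 45.5% → Flow B
Flow A wins each traffic group but Flow B wins overall — the comparison reverses. Flow A's sessions skew toward search, which has a lower base rate.

No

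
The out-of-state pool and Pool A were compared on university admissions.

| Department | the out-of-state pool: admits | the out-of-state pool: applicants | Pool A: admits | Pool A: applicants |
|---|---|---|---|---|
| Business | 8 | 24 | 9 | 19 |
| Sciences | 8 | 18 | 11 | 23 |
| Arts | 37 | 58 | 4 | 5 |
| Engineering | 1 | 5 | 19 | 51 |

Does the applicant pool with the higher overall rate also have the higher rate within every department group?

No

Business: the out-of-state pool 8/24 = 33.3%, Pool A 9/19 = 47.4% → Pool A
Sciences: the out-of-state pool 8/18 = 44.4%, Pool A 11/23 = 47.8% → Pool A
Arts: the out-of-state pool 37/58 = 63.8%, Pool A 4/5 = 80.0% → Pool A
Engineering: the out-of-state pool 1/5 = 20.0%, Pool A 19/51 = 37.3% → Pool A
Overall: the out-of-state pool 54/105 = 51.4%, Pool A 43/98 = 43.9% → the out-of-state pool
Pool A wins each department group but the out-of-state pool wins overall — the comparison reverses. Pool A's applicants skew toward Engineering, which has a lower base rate.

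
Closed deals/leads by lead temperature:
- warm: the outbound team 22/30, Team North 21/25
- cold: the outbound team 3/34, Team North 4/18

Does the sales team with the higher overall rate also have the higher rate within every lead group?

Yes

Warm: the outbound team 22/30 = 73.3%, Team North 21/25 = 84.0% → Team North
Cold: the outbound team 3/34 = 8.8%, Team North 4/18 = 22.2% → Team North
Overall: the outbound team 25/64 = 39.1%, Team North 25/43 = 58.1% → Team North
Team North wins overall and in every lead group — no reversal.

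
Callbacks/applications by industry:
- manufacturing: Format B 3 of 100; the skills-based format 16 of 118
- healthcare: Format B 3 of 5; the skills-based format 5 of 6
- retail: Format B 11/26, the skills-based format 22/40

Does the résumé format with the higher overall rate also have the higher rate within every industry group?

Yes

Manufacturing: Format B 3/100 = 3.0%, the skills-based format 16/118 = 13.6% → the skills-based format
Healthcare: Format B 3/5 = 60.0%, the skills-based format 5/6 = 83.3% → the skills-based format
Retail: Format B 11/26 = 42.3%, the skills-based format 22/40 = 55.0% → the skills-based format
Overall: Format B 17/131 = 13.0%, the skills-based format 43/164 = 26.2% → the skills-based format
The skills-based format wins overall and in every industry group — no reversal.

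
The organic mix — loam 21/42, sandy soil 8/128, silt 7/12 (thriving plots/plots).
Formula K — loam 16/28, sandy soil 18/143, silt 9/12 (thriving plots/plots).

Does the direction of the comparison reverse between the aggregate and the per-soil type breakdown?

Loam: the organic mix 21/42 = 50.0%, Formula K 16/28 = 57.1% → Formula K
Sandy soil: the organic mix 8/128 = 6.2%, Formula K 18/143 = 12.6% → Formula K
Silt: the organic mix 7/12 = 58.3%, Formula K 9/12 = 75.0% → Formula K
Overall: the organic mix 36/182 = 19.8%, Formula K 43/183 = 23.5% → Formula K
Formula K wins overall and in every soil group — no reversal.

No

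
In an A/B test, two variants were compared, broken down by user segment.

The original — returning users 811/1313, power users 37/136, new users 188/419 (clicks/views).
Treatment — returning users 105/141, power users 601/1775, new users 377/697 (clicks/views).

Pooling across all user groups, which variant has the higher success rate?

the original

Returning users: the original 811/1313 = 61.8%, Treatment 105/141 = 74.5% → Treatment
Power users: the original 37/136 = 27.2%, Treatment 601/1775 = 33.9% → Treatment
New users: the original 188/419 = 44.9%, Treatment 377/697 = 54.1% → Treatment
Overall: the original 1036/1868 = 55.5%, Treatment 1083/2613 = 41.4% → the original
(Treatment wins every user group but the original wins overall — Treatment's views skew toward the low-rate power users group.)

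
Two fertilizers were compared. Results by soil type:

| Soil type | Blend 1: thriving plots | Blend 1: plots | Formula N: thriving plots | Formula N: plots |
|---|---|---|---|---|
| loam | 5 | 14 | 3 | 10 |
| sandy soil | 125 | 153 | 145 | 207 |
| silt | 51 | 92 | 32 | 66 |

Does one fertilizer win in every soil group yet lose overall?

No

Loam: Blend 1 5/14 = 35.7%, Formula N 3/10 = 30.0% → Blend 1
Sandy soil: Blend 1 125/153 = 81.7%, Formula N 145/207 = 70.0% → Blend 1
Silt: Blend 1 51/92 = 55.4%, Formula N 32/66 = 48.5% → Blend 1
Overall: Blend 1 181/259 = 69.9%, Formula N 180/283 = 63.6% → Blend 1
Blend 1 wins overall and in every soil group — no reversal.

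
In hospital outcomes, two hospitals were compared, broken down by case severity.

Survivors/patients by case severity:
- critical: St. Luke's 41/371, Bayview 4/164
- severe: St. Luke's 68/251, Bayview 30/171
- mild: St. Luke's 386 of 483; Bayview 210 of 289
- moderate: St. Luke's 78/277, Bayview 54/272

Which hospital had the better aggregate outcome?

Critical: St. Luke's 41/371 = 11.1%, Bayview 4/164 = 2.4% → St. Luke's
Severe: St. Luke's 68/251 = 27.1%, Bayview 30/171 = 17.5% → St. Luke's
Mild: St. Luke's 386/483 = 79.9%, Bayview 210/289 = 72.7% → St. Luke's
Moderate: St. Luke's 78/277 = 28.2%, Bayview 54/272 = 19.9% → St. Luke's
Overall: St. Luke's 573/1382 = 41.5%, Bayview 298/896 = 33.3% → St. Luke's

St. Luke's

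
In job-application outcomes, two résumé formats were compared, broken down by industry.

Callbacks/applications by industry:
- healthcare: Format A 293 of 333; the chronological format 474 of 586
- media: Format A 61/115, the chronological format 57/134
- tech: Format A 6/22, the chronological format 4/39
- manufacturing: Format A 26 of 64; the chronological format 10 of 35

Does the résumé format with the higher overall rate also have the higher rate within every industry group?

Yes

Healthcare: Format A 293/333 = 88.0%, the chronological format 474/586 = 80.9% → Format A
Media: Format A 61/115 = 53.0%, the chronological format 57/134 = 42.5% → Format A
Tech: Format A 6/22 = 27.3%, the chronological format 4/39 = 10.3% → Format A
Manufacturing: Format A 26/64 = 40.6%, the chronological format 10/35 = 28.6% → Format A
Overall: Format A 386/534 = 72.3%, the chronological format 545/794 = 68.6% → Format A
Format A wins overall and in every industry group — no reversal.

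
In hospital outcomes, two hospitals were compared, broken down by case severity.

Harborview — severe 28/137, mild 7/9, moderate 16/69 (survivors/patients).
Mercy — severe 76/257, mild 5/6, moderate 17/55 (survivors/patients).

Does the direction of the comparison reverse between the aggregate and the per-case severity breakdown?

Severe: Harborview 28/137 = 20.4%, Mercy 76/257 = 29.6% → Mercy
Mild: Harborview 7/9 = 77.8%, Mercy 5/6 = 83.3% → Mercy
Moderate: Harborview 16/69 = 23.2%, Mercy 17/55 = 30.9% → Mercy
Overall: Harborview 51/215 = 23.7%, Mercy 98/318 = 30.8% → Mercy
Mercy wins overall and in every case group — no reversal.

No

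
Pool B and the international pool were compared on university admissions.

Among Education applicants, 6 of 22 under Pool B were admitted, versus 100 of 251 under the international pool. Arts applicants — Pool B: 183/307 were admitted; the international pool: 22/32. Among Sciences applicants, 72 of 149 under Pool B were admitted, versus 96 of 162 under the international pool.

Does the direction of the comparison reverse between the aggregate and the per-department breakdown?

Yes

Education: Pool B 6/22 = 27.3%, the international pool 100/251 = 39.8% → the international pool
Arts: Pool B 183/307 = 59.6%, the international pool 22/32 = 68.8% → the international pool
Sciences: Pool B 72/149 = 48.3%, the international pool 96/162 = 59.3% → the international pool
Overall: Pool B 261/478 = 54.6%, the international pool 218/445 = 49.0% → Pool B
The international pool wins each department group but Pool B wins overall — the comparison reverses. The international pool's applicants skew toward Education, which has a lower base rate.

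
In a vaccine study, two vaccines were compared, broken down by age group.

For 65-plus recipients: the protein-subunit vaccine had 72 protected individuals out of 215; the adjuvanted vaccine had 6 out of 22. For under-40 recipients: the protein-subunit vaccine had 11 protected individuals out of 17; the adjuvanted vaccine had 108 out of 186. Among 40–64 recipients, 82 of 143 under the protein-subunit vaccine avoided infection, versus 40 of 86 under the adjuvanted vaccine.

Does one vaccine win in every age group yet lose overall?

65-plus: the protein-subunit vaccine 72/215 = 33.5%, the adjuvanted vaccine 6/22 = 27.3% → the protein-subunit vaccine
Under-40: the protein-subunit vaccine 11/17 = 64.7%, the adjuvanted vaccine 108/186 = 58.1% → the protein-subunit vaccine
40–64: the protein-subunit vaccine 82/143 = 57.3%, the adjuvanted vaccine 40/86 = 46.5% → the protein-subunit vaccine
Overall: the protein-subunit vaccine 165/375 = 44.0%, the adjuvanted vaccine 154/294 = 52.4% → the adjuvanted vaccine
The protein-subunit vaccine wins each age group but the adjuvanted vaccine wins overall — the comparison reverses. The protein-subunit vaccine's recipients skew toward 65-plus, which has a lower base rate.

Yes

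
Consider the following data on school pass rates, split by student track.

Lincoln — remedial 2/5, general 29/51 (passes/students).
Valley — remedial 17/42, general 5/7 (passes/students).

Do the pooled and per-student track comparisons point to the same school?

No

Remedial: Lincoln 2/5 = 40.0%, Valley 17/42 = 40.5% → Valley
General: Lincoln 29/51 = 56.9%, Valley 5/7 = 71.4% → Valley
Overall: Lincoln 31/56 = 55.4%, Valley 22/49 = 44.9% → Lincoln
Valley wins each student group but Lincoln wins overall — the comparison reverses. Valley's students skew toward remedial, which has a lower base rate.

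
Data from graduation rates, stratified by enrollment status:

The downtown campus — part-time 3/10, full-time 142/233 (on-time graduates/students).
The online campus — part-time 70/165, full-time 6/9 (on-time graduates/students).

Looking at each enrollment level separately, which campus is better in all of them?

the online campus

Part-time: the downtown campus 3/10 = 30.0%, the online campus 70/165 = 42.4% → the online campus
Full-time: the downtown campus 142/233 = 60.9%, the online campus 6/9 = 66.7% → the online campus
The online campus has the higher rate in both groups.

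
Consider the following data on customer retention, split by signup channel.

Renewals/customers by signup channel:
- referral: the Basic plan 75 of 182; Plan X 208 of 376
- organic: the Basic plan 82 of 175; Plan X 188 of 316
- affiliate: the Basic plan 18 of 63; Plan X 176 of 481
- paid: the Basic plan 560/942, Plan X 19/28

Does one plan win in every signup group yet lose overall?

Yes

Referral: the Basic plan 75/182 = 41.2%, Plan X 208/376 = 55.3% → Plan X
Organic: the Basic plan 82/175 = 46.9%, Plan X 188/316 = 59.5% → Plan X
Affiliate: the Basic plan 18/63 = 28.6%, Plan X 176/481 = 36.6% → Plan X
Paid: the Basic plan 560/942 = 59.4%, Plan X 19/28 = 67.9% → Plan X
Overall: the Basic plan 735/1362 = 54.0%, Plan X 591/1201 = 49.2% → the Basic plan
Plan X wins each signup group but the Basic plan wins overall — the comparison reverses. Plan X's customers skew toward affiliate, which has a lower base rate.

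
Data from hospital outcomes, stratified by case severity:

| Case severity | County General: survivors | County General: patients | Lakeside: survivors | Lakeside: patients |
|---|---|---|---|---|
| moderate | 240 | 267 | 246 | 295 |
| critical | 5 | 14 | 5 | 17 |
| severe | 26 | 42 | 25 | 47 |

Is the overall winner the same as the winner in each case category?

Moderate: County General 240/267 = 89.9%, Lakeside 246/295 = 83.4% → County General
Critical: County General 5/14 = 35.7%, Lakeside 5/17 = 29.4% → County General
Severe: County General 26/42 = 61.9%, Lakeside 25/47 = 53.2% → County General
Overall: County General 271/323 = 83.9%, Lakeside 276/359 = 76.9% → County General
County General wins overall and in every case group — no reversal.

Yes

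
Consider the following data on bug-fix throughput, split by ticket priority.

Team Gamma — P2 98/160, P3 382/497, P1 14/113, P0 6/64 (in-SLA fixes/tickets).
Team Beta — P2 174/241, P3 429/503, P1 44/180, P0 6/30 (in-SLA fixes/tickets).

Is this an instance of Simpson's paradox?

No

P2: Team Gamma 98/160 = 61.2%, Team Beta 174/241 = 72.2% → Team Beta
P3: Team Gamma 382/497 = 76.9%, Team Beta 429/503 = 85.3% → Team Beta
P1: Team Gamma 14/113 = 12.4%, Team Beta 44/180 = 24.4% → Team Beta
P0: Team Gamma 6/64 = 9.4%, Team Beta 6/30 = 20.0% → Team Beta
Overall: Team Gamma 500/834 = 60.0%, Team Beta 653/954 = 68.4% → Team Beta
Team Beta wins overall and in every ticket group — no reversal.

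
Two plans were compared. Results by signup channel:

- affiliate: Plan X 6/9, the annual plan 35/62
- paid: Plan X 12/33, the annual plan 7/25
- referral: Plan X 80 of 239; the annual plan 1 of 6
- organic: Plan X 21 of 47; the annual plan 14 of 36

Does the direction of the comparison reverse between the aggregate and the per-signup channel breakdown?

Affiliate: Plan X 6/9 = 66.7%, the annual plan 35/62 = 56.5% → Plan X
Paid: Plan X 12/33 = 36.4%, the annual plan 7/25 = 28.0% → Plan X
Referral: Plan X 80/239 = 33.5%, the annual plan 1/6 = 16.7% → Plan X
Organic: Plan X 21/47 = 44.7%, the annual plan 14/36 = 38.9% → Plan X
Overall: Plan X 119/328 = 36.3%, the annual plan 57/129 = 44.2% → the annual plan
Plan X wins each signup group but the annual plan wins overall — the comparison reverses. Plan X's customers skew toward referral, which has a lower base rate.

Yes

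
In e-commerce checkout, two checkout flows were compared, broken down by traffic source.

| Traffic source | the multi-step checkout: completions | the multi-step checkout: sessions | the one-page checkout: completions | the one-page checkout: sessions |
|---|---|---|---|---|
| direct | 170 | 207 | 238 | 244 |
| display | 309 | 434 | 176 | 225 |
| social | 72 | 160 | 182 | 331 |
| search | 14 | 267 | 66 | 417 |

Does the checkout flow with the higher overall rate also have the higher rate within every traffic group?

Direct: the multi-step checkout 170/207 = 82.1%, the one-page checkout 238/244 = 97.5% → the one-page checkout
Display: the multi-step checkout 309/434 = 71.2%, the one-page checkout 176/225 = 78.2% → the one-page checkout
Social: the multi-step checkout 72/160 = 45.0%, the one-page checkout 182/331 = 55.0% → the one-page checkout
Search: the multi-step checkout 14/267 = 5.2%, the one-page checkout 66/417 = 15.8% → the one-page checkout
Overall: the multi-step checkout 565/1068 = 52.9%, the one-page checkout 662/1217 = 54.4% → the one-page checkout
The one-page checkout wins overall and in every traffic group — no reversal.

Yes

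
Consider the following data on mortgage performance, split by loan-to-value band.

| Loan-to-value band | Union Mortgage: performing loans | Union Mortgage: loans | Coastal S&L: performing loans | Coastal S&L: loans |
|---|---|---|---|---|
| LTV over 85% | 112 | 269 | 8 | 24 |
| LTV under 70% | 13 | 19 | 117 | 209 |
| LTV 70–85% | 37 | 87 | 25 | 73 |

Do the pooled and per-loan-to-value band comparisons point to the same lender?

LTV over 85%: Union Mortgage 112/269 = 41.6%, Coastal S&L 8/24 = 33.3% → Union Mortgage
LTV under 70%: Union Mortgage 13/19 = 68.4%, Coastal S&L 117/209 = 56.0% → Union Mortgage
LTV 70–85%: Union Mortgage 37/87 = 42.5%, Coastal S&L 25/73 = 34.2% → Union Mortgage
Overall: Union Mortgage 162/375 = 43.2%, Coastal S&L 150/306 = 49.0% → Coastal S&L
Union Mortgage wins each loan-to-value group but Coastal S&L wins overall — the comparison reverses. Union Mortgage's loans skew toward LTV over 85%, which has a lower base rate.

No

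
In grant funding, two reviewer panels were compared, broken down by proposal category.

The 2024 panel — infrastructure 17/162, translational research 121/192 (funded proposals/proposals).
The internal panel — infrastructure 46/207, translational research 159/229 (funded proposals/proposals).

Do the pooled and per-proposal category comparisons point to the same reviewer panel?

Infrastructure: the 2024 panel 17/162 = 10.5%, the internal panel 46/207 = 22.2% → the internal panel
Translational research: the 2024 panel 121/192 = 63.0%, the internal panel 159/229 = 69.4% → the internal panel
Overall: the 2024 panel 138/354 = 39.0%, the internal panel 205/436 = 47.0% → the internal panel
The internal panel wins overall and in every proposal group — no reversal.

Yes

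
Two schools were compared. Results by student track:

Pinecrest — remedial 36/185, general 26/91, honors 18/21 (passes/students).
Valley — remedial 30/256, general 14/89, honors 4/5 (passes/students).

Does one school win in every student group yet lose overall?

Remedial: Pinecrest 36/185 = 19.5%, Valley 30/256 = 11.7% → Pinecrest
General: Pinecrest 26/91 = 28.6%, Valley 14/89 = 15.7% → Pinecrest
Honors: Pinecrest 18/21 = 85.7%, Valley 4/5 = 80.0% → Pinecrest
Overall: Pinecrest 80/297 = 26.9%, Valley 48/350 = 13.7% → Pinecrest
Pinecrest wins overall and in every student group — no reversal.

No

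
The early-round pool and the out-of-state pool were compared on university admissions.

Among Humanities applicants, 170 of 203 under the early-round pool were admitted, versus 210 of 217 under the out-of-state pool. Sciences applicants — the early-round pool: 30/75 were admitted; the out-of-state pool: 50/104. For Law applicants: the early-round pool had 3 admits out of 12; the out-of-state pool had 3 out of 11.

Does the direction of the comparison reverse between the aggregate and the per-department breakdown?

No

Humanities: the early-round pool 170/203 = 83.7%, the out-of-state pool 210/217 = 96.8% → the out-of-state pool
Sciences: the early-round pool 30/75 = 40.0%, the out-of-state pool 50/104 = 48.1% → the out-of-state pool
Law: the early-round pool 3/12 = 25.0%, the out-of-state pool 3/11 = 27.3% → the out-of-state pool
Overall: the early-round pool 203/290 = 70.0%, the out-of-state pool 263/332 = 79.2% → the out-of-state pool
The out-of-state pool wins overall and in every department group — no reversal.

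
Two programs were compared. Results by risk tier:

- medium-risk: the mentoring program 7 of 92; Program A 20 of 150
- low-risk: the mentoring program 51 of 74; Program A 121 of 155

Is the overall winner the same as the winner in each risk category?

Medium-risk: the mentoring program 7/92 = 7.6%, Program A 20/150 = 13.3% → Program A
Low-risk: the mentoring program 51/74 = 68.9%, Program A 121/155 = 78.1% → Program A
Overall: the mentoring program 58/166 = 34.9%, Program A 141/305 = 46.2% → Program A
Program A wins overall and in every risk group — no reversal.

Yes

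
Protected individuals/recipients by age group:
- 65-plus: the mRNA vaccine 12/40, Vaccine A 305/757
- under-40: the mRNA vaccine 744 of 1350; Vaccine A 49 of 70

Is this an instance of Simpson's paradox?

Yes

65-plus: the mRNA vaccine 12/40 = 30.0%, Vaccine A 305/757 = 40.3% → Vaccine A
Under-40: the mRNA vaccine 744/1350 = 55.1%, Vaccine A 49/70 = 70.0% → Vaccine A
Overall: the mRNA vaccine 756/1390 = 54.4%, Vaccine A 354/827 = 42.8% → the mRNA vaccine
Vaccine A wins each age group but the mRNA vaccine wins overall — the comparison reverses. Vaccine A's recipients skew toward 65-plus, which has a lower base rate.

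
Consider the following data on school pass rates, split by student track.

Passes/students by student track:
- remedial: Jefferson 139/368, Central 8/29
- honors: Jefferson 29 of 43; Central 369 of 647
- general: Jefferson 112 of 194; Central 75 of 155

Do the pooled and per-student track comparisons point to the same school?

No

Remedial: Jefferson 139/368 = 37.8%, Central 8/29 = 27.6% → Jefferson
Honors: Jefferson 29/43 = 67.4%, Central 369/647 = 57.0% → Jefferson
General: Jefferson 112/194 = 57.7%, Central 75/155 = 48.4% → Jefferson
Overall: Jefferson 280/605 = 46.3%, Central 452/831 = 54.4% → Central
Jefferson wins each student group but Central wins overall — the comparison reverses. Jefferson's students skew toward remedial, which has a lower base rate.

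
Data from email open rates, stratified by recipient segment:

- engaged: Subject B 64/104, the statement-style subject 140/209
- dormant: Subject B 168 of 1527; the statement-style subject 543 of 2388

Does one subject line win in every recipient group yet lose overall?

No

Engaged: Subject B 64/104 = 61.5%, the statement-style subject 140/209 = 67.0% → the statement-style subject
Dormant: Subject B 168/1527 = 11.0%, the statement-style subject 543/2388 = 22.7% → the statement-style subject
Overall: Subject B 232/1631 = 14.2%, the statement-style subject 683/2597 = 26.3% → the statement-style subject
The statement-style subject wins overall and in every recipient group — no reversal.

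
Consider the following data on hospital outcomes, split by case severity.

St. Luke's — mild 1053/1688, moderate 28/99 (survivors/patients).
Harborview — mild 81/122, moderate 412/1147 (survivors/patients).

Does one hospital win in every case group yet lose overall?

Yes

Mild: St. Luke's 1053/1688 = 62.4%, Harborview 81/122 = 66.4% → Harborview
Moderate: St. Luke's 28/99 = 28.3%, Harborview 412/1147 = 35.9% → Harborview
Overall: St. Luke's 1081/1787 = 60.5%, Harborview 493/1269 = 38.8% → St. Luke's
Harborview wins each case group but St. Luke's wins overall — the comparison reverses. Harborview's patients skew toward moderate, which has a lower base rate.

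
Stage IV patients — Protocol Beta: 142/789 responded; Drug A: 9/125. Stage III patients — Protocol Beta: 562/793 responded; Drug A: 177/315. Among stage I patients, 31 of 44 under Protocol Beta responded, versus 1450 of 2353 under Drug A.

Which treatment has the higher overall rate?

Drug A

Stage IV: Protocol Beta 142/789 = 18.0%, Drug A 9/125 = 7.2% → Protocol Beta
Stage III: Protocol Beta 562/793 = 70.9%, Drug A 177/315 = 56.2% → Protocol Beta
Stage I: Protocol Beta 31/44 = 70.5%, Drug A 1450/2353 = 61.6% → Protocol Beta
Overall: Protocol Beta 735/1626 = 45.2%, Drug A 1636/2793 = 58.6% → Drug A
(Protocol Beta wins every disease group but Drug A wins overall — Protocol Beta's patients skew toward the low-rate stage IV group.)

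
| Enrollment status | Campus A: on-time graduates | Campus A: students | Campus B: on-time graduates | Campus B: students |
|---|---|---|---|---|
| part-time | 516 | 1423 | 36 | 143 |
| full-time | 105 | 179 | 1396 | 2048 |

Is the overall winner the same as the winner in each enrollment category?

Part-time: Campus A 516/1423 = 36.3%, Campus B 36/143 = 25.2% → Campus A
Full-time: Campus A 105/179 = 58.7%, Campus B 1396/2048 = 68.2% → Campus B
Overall: Campus A 621/1602 = 38.8%, Campus B 1432/2191 = 65.4% → Campus B
Neither sweeps: Campus A wins 1 of 2 groups, Campus B wins 1. Campus B wins overall but not every group — no Simpson reversal.

No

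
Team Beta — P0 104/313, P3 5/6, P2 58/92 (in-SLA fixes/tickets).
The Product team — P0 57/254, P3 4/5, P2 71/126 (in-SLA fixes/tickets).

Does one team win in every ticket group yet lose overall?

P0: Team Beta 104/313 = 33.2%, the Product team 57/254 = 22.4% → Team Beta
P3: Team Beta 5/6 = 83.3%, the Product team 4/5 = 80.0% → Team Beta
P2: Team Beta 58/92 = 63.0%, the Product team 71/126 = 56.3% → Team Beta
Overall: Team Beta 167/411 = 40.6%, the Product team 132/385 = 34.3% → Team Beta
Team Beta wins overall and in every ticket group — no reversal.

No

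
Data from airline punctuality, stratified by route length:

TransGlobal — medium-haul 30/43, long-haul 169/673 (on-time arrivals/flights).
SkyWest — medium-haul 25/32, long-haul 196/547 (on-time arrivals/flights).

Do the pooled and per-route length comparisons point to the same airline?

Yes

Medium-haul: TransGlobal 30/43 = 69.8%, SkyWest 25/32 = 78.1% → SkyWest
Long-haul: TransGlobal 169/673 = 25.1%, SkyWest 196/547 = 35.8% → SkyWest
Overall: TransGlobal 199/716 = 27.8%, SkyWest 221/579 = 38.2% → SkyWest
SkyWest wins overall and in every route group — no reversal.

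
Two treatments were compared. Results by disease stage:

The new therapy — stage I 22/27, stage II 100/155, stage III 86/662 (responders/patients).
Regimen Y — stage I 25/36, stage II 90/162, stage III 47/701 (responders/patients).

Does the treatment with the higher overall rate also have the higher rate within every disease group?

Yes

Stage I: the new therapy 22/27 = 81.5%, Regimen Y 25/36 = 69.4% → the new therapy
Stage II: the new therapy 100/155 = 64.5%, Regimen Y 90/162 = 55.6% → the new therapy
Stage III: the new therapy 86/662 = 13.0%, Regimen Y 47/701 = 6.7% → the new therapy
Overall: the new therapy 208/844 = 24.6%, Regimen Y 162/899 = 18.0% → the new therapy
The new therapy wins overall and in every disease group — no reversal.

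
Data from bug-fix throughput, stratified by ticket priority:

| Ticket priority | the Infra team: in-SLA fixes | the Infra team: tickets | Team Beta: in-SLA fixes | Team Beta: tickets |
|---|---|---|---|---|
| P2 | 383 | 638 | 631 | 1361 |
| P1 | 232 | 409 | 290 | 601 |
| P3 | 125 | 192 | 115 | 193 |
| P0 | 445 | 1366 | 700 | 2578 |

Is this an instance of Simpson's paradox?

No

P2: the Infra team 383/638 = 60.0%, Team Beta 631/1361 = 46.4% → the Infra team
P1: the Infra team 232/409 = 56.7%, Team Beta 290/601 = 48.3% → the Infra team
P3: the Infra team 125/192 = 65.1%, Team Beta 115/193 = 59.6% → the Infra team
P0: the Infra team 445/1366 = 32.6%, Team Beta 700/2578 = 27.2% → the Infra team
Overall: the Infra team 1185/2605 = 45.5%, Team Beta 1736/4733 = 36.7% → the Infra team
The Infra team wins overall and in every ticket group — no reversal.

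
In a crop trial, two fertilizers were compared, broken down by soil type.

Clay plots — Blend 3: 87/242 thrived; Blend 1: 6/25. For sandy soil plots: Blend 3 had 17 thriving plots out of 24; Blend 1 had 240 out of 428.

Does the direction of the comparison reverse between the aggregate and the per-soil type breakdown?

Yes

Clay: Blend 3 87/242 = 36.0%, Blend 1 6/25 = 24.0% → Blend 3
Sandy soil: Blend 3 17/24 = 70.8%, Blend 1 240/428 = 56.1% → Blend 3
Overall: Blend 3 104/266 = 39.1%, Blend 1 246/453 = 54.3% → Blend 1
Blend 3 wins each soil group but Blend 1 wins overall — the comparison reverses. Blend 3's plots skew toward clay, which has a lower base rate.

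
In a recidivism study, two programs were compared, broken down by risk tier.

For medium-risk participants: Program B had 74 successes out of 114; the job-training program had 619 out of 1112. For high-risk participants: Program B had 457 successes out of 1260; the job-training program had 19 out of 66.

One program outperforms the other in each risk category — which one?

Medium-risk: Program B 74/114 = 64.9%, the job-training program 619/1112 = 55.7% → Program B
High-risk: Program B 457/1260 = 36.3%, the job-training program 19/66 = 28.8% → Program B
Program B has the higher rate in both groups.

Program B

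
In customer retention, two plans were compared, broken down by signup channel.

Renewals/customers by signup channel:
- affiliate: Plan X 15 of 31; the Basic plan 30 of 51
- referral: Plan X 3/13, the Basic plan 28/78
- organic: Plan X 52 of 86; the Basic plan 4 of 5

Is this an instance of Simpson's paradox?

Affiliate: Plan X 15/31 = 48.4%, the Basic plan 30/51 = 58.8% → the Basic plan
Referral: Plan X 3/13 = 23.1%, the Basic plan 28/78 = 35.9% → the Basic plan
Organic: Plan X 52/86 = 60.5%, the Basic plan 4/5 = 80.0% → the Basic plan
Overall: Plan X 70/130 = 53.8%, the Basic plan 62/134 = 46.3% → Plan X
The Basic plan wins each signup group but Plan X wins overall — the comparison reverses. The Basic plan's customers skew toward referral, which has a lower base rate.

Yes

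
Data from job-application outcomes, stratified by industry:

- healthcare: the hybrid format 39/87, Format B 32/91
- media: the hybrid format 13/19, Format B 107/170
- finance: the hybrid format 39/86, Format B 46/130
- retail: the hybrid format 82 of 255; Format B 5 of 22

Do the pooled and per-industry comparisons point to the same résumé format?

No

Healthcare: the hybrid format 39/87 = 44.8%, Format B 32/91 = 35.2% → the hybrid format
Media: the hybrid format 13/19 = 68.4%, Format B 107/170 = 62.9% → the hybrid format
Finance: the hybrid format 39/86 = 45.3%, Format B 46/130 = 35.4% → the hybrid format
Retail: the hybrid format 82/255 = 32.2%, Format B 5/22 = 22.7% → the hybrid format
Overall: the hybrid format 173/447 = 38.7%, Format B 190/413 = 46.0% → Format B
The hybrid format wins each industry group but Format B wins overall — the comparison reverses. The hybrid format's applications skew toward retail, which has a lower base rate.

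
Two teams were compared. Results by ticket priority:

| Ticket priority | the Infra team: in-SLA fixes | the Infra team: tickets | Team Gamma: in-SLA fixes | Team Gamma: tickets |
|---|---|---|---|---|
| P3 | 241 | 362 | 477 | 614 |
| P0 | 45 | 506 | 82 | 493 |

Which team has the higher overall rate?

P3: the Infra team 241/362 = 66.6%, Team Gamma 477/614 = 77.7% → Team Gamma
P0: the Infra team 45/506 = 8.9%, Team Gamma 82/493 = 16.6% → Team Gamma
Overall: the Infra team 286/868 = 32.9%, Team Gamma 559/1107 = 50.5% → Team Gamma

Team Gamma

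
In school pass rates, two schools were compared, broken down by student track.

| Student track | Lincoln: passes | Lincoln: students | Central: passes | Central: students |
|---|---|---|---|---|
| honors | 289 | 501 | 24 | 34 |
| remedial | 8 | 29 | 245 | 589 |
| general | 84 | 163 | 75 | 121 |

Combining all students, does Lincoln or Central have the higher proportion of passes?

Lincoln

Honors: Lincoln 289/501 = 57.7%, Central 24/34 = 70.6% → Central
Remedial: Lincoln 8/29 = 27.6%, Central 245/589 = 41.6% → Central
General: Lincoln 84/163 = 51.5%, Central 75/121 = 62.0% → Central
Overall: Lincoln 381/693 = 55.0%, Central 344/744 = 46.2% → Lincoln
(Central wins every student group but Lincoln wins overall — Central's students skew toward the low-rate remedial group.)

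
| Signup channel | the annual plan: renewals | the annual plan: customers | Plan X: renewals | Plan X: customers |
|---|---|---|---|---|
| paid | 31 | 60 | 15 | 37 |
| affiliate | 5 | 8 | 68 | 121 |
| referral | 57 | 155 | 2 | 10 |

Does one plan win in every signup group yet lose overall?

Yes

Paid: the annual plan 31/60 = 51.7%, Plan X 15/37 = 40.5% → the annual plan
Affiliate: the annual plan 5/8 = 62.5%, Plan X 68/121 = 56.2% → the annual plan
Referral: the annual plan 57/155 = 36.8%, Plan X 2/10 = 20.0% → the annual plan
Overall: the annual plan 93/223 = 41.7%, Plan X 85/168 = 50.6% → Plan X
The annual plan wins each signup group but Plan X wins overall — the comparison reverses. The annual plan's customers skew toward referral, which has a lower base rate.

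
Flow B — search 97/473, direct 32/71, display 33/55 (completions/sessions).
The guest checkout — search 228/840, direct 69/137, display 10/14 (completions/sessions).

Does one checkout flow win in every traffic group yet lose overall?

Search: Flow B 97/473 = 20.5%, the guest checkout 228/840 = 27.1% → the guest checkout
Direct: Flow B 32/71 = 45.1%, the guest checkout 69/137 = 50.4% → the guest checkout
Display: Flow B 33/55 = 60.0%, the guest checkout 10/14 = 71.4% → the guest checkout
Overall: Flow B 162/599 = 27.0%, the guest checkout 307/991 = 31.0% → the guest checkout
The guest checkout wins overall and in every traffic group — no reversal.

No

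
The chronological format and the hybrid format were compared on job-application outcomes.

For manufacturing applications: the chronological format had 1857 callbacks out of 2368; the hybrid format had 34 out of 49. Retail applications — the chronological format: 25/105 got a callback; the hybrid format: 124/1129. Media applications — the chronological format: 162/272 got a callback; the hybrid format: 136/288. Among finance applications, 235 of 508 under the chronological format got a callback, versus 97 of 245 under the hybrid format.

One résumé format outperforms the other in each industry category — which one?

Manufacturing: the chronological format 1857/2368 = 78.4%, the hybrid format 34/49 = 69.4% → the chronological format
Retail: the chronological format 25/105 = 23.8%, the hybrid format 124/1129 = 11.0% → the chronological format
Media: the chronological format 162/272 = 59.6%, the hybrid format 136/288 = 47.2% → the chronological format
Finance: the chronological format 235/508 = 46.3%, the hybrid format 97/245 = 39.6% → the chronological format
The chronological format has the higher rate in all 4 groups.

the chronological format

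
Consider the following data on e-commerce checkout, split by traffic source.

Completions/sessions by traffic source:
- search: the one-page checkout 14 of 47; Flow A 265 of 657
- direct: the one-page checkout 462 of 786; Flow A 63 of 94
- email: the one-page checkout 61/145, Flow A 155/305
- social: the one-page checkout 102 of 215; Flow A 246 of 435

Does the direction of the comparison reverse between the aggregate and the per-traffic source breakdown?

Yes

Search: the one-page checkout 14/47 = 29.8%, Flow A 265/657 = 40.3% → Flow A
Direct: the one-page checkout 462/786 = 58.8%, Flow A 63/94 = 67.0% → Flow A
Email: the one-page checkout 61/145 = 42.1%, Flow A 155/305 = 50.8% → Flow A
Social: the one-page checkout 102/215 = 47.4%, Flow A 246/435 = 56.6% → Flow A
Overall: the one-page checkout 639/1193 = 53.6%, Flow A 729/1491 = 48.9% → the one-page checkout
Flow A wins each traffic group but the one-page checkout wins overall — the comparison reverses. Flow A's sessions skew toward search, which has a lower base rate.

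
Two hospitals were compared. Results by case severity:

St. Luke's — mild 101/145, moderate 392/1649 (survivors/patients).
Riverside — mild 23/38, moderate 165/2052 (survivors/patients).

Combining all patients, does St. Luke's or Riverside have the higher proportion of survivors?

Mild: St. Luke's 101/145 = 69.7%, Riverside 23/38 = 60.5% → St. Luke's
Moderate: St. Luke's 392/1649 = 23.8%, Riverside 165/2052 = 8.0% → St. Luke's
Overall: St. Luke's 493/1794 = 27.5%, Riverside 188/2090 = 9.0% → St. Luke's

St. Luke's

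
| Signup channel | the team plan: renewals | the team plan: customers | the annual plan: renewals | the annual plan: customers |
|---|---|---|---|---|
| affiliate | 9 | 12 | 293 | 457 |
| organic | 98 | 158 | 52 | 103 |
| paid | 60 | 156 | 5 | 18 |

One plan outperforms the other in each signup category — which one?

the team plan

Affiliate: the team plan 9/12 = 75.0%, the annual plan 293/457 = 64.1% → the team plan
Organic: the team plan 98/158 = 62.0%, the annual plan 52/103 = 50.5% → the team plan
Paid: the team plan 60/156 = 38.5%, the annual plan 5/18 = 27.8% → the team plan
The team plan has the higher rate in all 3 groups.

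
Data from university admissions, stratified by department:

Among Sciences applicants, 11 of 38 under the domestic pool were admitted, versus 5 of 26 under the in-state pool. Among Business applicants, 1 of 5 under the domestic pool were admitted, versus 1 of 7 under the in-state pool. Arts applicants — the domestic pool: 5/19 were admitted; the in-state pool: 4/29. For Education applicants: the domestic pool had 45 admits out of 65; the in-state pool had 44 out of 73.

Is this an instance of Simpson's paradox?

Sciences: the domestic pool 11/38 = 28.9%, the in-state pool 5/26 = 19.2% → the domestic pool
Business: the domestic pool 1/5 = 20.0%, the in-state pool 1/7 = 14.3% → the domestic pool
Arts: the domestic pool 5/19 = 26.3%, the in-state pool 4/29 = 13.8% → the domestic pool
Education: the domestic pool 45/65 = 69.2%, the in-state pool 44/73 = 60.3% → the domestic pool
Overall: the domestic pool 62/127 = 48.8%, the in-state pool 54/135 = 40.0% → the domestic pool
The domestic pool wins overall and in every department group — no reversal.

No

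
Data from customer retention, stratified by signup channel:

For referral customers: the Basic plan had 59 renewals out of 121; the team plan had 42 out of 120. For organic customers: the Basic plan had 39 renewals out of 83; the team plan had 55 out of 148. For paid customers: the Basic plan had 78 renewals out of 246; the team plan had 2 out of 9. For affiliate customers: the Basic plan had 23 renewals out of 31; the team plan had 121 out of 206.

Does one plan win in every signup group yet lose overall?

Referral: the Basic plan 59/121 = 48.8%, the team plan 42/120 = 35.0% → the Basic plan
Organic: the Basic plan 39/83 = 47.0%, the team plan 55/148 = 37.2% → the Basic plan
Paid: the Basic plan 78/246 = 31.7%, the team plan 2/9 = 22.2% → the Basic plan
Affiliate: the Basic plan 23/31 = 74.2%, the team plan 121/206 = 58.7% → the Basic plan
Overall: the Basic plan 199/481 = 41.4%, the team plan 220/483 = 45.5% → the team plan
The Basic plan wins each signup group but the team plan wins overall — the comparison reverses. The Basic plan's customers skew toward paid, which has a lower base rate.

Yes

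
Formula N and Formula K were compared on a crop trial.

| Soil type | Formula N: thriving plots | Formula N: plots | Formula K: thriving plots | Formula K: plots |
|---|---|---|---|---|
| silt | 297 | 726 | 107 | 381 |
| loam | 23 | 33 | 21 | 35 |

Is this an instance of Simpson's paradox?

Silt: Formula N 297/726 = 40.9%, Formula K 107/381 = 28.1% → Formula N
Loam: Formula N 23/33 = 69.7%, Formula K 21/35 = 60.0% → Formula N
Overall: Formula N 320/759 = 42.2%, Formula K 128/416 = 30.8% → Formula N
Formula N wins overall and in every soil group — no reversal.

No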